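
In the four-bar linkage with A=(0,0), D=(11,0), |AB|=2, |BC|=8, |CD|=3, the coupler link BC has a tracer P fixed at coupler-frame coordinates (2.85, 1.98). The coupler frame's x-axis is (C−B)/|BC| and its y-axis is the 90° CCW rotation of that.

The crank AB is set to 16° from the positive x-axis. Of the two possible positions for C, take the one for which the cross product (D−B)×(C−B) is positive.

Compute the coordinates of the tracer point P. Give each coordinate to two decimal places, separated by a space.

4.15 3.22

A=(0,0), D=(11.00,0)
B = A + 2.00·(cos16°, sin16°) = (1.9225, 0.5513)
|BD| = 9.0942
circle(B,8.00) ∩ circle(D,3.00): a=7.5710, h=2.5845
  candidates: C₊=(9.6363,2.6721) cross=23.504; C₋=(9.3229,-2.4875) cross=-23.504
  mode + wants cross > 0 → take C=(9.6363,2.6721) (cross=23.504)
ex = (C−B)/|BC| = (0.9642,0.2651); ey = (-0.2651,0.9642)
P = B + 2.85·ex + 1.98·ey = (4.1456,3.2160)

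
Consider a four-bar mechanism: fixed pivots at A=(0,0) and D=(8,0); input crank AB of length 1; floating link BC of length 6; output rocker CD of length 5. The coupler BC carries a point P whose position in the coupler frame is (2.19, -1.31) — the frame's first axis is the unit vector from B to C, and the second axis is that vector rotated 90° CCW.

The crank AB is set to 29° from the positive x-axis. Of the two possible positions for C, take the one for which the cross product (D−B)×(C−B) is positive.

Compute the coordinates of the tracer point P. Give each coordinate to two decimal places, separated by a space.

A=(0,0), D=(8.00,0)
B = A + 1.00·(cos29°, sin29°) = (0.8746, 0.4848)
|BD| = 7.1419
circle(B,6.00) ∩ circle(D,5.00): a=4.3410, h=4.1419
  candidates: C₊=(5.4868,4.3225) cross=29.581; C₋=(4.9245,-3.9422) cross=-29.581
  mode + wants cross > 0 → take C=(5.4868,4.3225) (cross=29.581)
ex = (C−B)/|BC| = (0.7687,0.6396); ey = (-0.6396,0.7687)
P = B + 2.19·ex + -1.31·ey = (3.3960,0.8786)

3.40 0.88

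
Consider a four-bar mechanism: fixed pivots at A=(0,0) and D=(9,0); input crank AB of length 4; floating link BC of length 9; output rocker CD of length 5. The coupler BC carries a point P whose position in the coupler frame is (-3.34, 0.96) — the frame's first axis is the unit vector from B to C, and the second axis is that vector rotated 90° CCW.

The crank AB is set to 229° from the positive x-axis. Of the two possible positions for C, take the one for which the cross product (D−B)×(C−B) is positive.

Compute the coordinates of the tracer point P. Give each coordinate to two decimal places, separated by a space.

-5.88 -4.25

A=(0,0), D=(9.00,0)
B = A + 4.00·(cos229°, sin229°) = (-2.6242, -3.0188)
|BD| = 12.0098
circle(B,9.00) ∩ circle(D,5.00): a=8.3363, h=3.3920
  candidates: C₊=(4.5918,2.3597) cross=40.737; C₋=(6.2971,-4.2064) cross=-40.737
  mode + wants cross > 0 → take C=(4.5918,2.3597) (cross=40.737)
ex = (C−B)/|BC| = (0.8018,0.5976); ey = (-0.5976,0.8018)
P = B + -3.34·ex + 0.96·ey = (-5.8759,-4.2451)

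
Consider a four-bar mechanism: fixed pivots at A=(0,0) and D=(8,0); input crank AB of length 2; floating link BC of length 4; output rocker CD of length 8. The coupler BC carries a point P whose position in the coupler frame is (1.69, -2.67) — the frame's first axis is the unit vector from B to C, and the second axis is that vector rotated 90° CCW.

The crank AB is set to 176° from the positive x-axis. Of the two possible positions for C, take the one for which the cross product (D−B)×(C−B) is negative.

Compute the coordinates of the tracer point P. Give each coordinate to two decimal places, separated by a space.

A=(0,0), D=(8.00,0)
B = A + 2.00·(cos176°, sin176°) = (-1.9951, 0.1395)
|BD| = 9.9961
circle(B,4.00) ∩ circle(D,8.00): a=2.5971, h=3.0422
  candidates: C₊=(0.6442,3.1452) cross=30.410; C₋=(0.5593,-2.9386) cross=-30.410
  mode - wants cross < 0 → take C=(0.5593,-2.9386) (cross=-30.410)
ex = (C−B)/|BC| = (0.6386,-0.7695); ey = (0.7695,0.6386)
P = B + 1.69·ex + -2.67·ey = (-2.9706,-2.8661)

-2.97 -2.87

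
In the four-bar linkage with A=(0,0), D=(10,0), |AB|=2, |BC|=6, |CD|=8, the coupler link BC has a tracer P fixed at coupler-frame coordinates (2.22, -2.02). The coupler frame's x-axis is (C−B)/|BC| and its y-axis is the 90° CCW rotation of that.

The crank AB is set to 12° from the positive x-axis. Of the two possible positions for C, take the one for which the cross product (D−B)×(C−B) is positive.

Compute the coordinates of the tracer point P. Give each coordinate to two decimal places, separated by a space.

4.73 1.56

A=(0,0), D=(10.00,0)
B = A + 2.00·(cos12°, sin12°) = (1.9563, 0.4158)
|BD| = 8.0544
circle(B,6.00) ∩ circle(D,8.00): a=2.2891, h=5.5462
  candidates: C₊=(4.5286,5.8364) cross=44.671; C₋=(3.9560,-5.2411) cross=-44.671
  mode + wants cross > 0 → take C=(4.5286,5.8364) (cross=44.671)
ex = (C−B)/|BC| = (0.4287,0.9034); ey = (-0.9034,0.4287)
P = B + 2.22·ex + -2.02·ey = (4.7330,1.5554)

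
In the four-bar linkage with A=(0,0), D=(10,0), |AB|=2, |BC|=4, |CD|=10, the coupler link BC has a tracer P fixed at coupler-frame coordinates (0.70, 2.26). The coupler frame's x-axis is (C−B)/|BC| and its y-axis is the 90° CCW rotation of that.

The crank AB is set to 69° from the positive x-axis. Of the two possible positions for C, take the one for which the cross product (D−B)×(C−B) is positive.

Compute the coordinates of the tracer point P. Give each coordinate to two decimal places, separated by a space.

-1.27 3.15

A=(0,0), D=(10.00,0)
B = A + 2.00·(cos69°, sin69°) = (0.7167, 1.8672)
|BD| = 9.4692
circle(B,4.00) ∩ circle(D,10.00): a=0.2991, h=3.9888
  candidates: C₊=(1.7965,5.7187) cross=37.771; C₋=(0.2235,-2.1023) cross=-37.771
  mode + wants cross > 0 → take C=(1.7965,5.7187) (cross=37.771)
ex = (C−B)/|BC| = (0.2699,0.9629); ey = (-0.9629,0.2699)
P = B + 0.70·ex + 2.26·ey = (-1.2704,3.1513)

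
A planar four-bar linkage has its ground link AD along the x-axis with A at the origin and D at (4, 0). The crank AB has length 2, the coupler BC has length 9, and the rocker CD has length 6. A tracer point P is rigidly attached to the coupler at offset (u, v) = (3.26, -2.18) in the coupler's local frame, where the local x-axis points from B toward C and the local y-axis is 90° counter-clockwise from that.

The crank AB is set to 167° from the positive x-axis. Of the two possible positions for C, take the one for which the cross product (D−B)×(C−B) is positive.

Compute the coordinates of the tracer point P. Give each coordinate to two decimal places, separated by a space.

A=(0,0), D=(4.00,0)
B = A + 2.00·(cos167°, sin167°) = (-1.9487, 0.4499)
|BD| = 5.9657
circle(B,9.00) ∩ circle(D,6.00): a=6.7544, h=5.9479
  candidates: C₊=(5.2350,5.8715) cross=35.484; C₋=(4.3379,-5.9905) cross=-35.484
  mode + wants cross > 0 → take C=(5.2350,5.8715) (cross=35.484)
ex = (C−B)/|BC| = (0.7982,0.6024); ey = (-0.6024,0.7982)
P = B + 3.26·ex + -2.18·ey = (1.9666,0.6737)

1.97 0.67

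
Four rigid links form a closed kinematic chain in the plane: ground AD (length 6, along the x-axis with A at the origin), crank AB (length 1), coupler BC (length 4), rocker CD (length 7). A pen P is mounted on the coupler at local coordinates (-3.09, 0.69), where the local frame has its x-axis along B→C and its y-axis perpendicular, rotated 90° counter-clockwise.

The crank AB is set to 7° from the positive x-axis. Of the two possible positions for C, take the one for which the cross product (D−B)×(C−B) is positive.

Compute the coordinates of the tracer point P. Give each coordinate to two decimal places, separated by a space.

A=(0,0), D=(6.00,0)
B = A + 1.00·(cos7°, sin7°) = (0.9925, 0.1219)
|BD| = 5.0089
circle(B,4.00) ∩ circle(D,7.00): a=-0.7896, h=3.9213
  candidates: C₊=(0.2985,4.0612) cross=19.641; C₋=(0.1077,-3.7790) cross=-19.641
  mode + wants cross > 0 → take C=(0.2985,4.0612) (cross=19.641)
ex = (C−B)/|BC| = (-0.1735,0.9848); ey = (-0.9848,-0.1735)
P = B + -3.09·ex + 0.69·ey = (0.8491,-3.0410)

0.85 -3.04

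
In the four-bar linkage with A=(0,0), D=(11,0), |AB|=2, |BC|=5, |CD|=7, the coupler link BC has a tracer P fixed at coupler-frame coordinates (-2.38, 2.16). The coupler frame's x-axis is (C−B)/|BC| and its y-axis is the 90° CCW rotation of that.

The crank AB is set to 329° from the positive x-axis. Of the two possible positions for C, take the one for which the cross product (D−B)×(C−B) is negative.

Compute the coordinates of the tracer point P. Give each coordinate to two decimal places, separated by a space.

1.34 2.16

A=(0,0), D=(11.00,0)
B = A + 2.00·(cos329°, sin329°) = (1.7143, -1.0301)
|BD| = 9.3426
circle(B,5.00) ∩ circle(D,7.00): a=3.3869, h=3.6782
  candidates: C₊=(4.6750,2.9991) cross=34.364; C₋=(5.4861,-4.3124) cross=-34.364
  mode - wants cross < 0 → take C=(5.4861,-4.3124) (cross=-34.364)
ex = (C−B)/|BC| = (0.7544,-0.6565); ey = (0.6565,0.7544)
P = B + -2.38·ex + 2.16·ey = (1.3369,2.1617)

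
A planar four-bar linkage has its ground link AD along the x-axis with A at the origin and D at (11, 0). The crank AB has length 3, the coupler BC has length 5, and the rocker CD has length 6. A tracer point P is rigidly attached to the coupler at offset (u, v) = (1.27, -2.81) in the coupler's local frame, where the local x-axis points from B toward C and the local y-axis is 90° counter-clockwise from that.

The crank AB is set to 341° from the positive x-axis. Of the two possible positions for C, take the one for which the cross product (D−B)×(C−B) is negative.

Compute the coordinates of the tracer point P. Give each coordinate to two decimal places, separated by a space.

A=(0,0), D=(11.00,0)
B = A + 3.00·(cos341°, sin341°) = (2.8366, -0.9767)
|BD| = 8.2217
circle(B,5.00) ∩ circle(D,6.00): a=3.4419, h=3.6268
  candidates: C₊=(5.8232,3.0333) cross=29.818; C₋=(6.6849,-4.1689) cross=-29.818
  mode - wants cross < 0 → take C=(6.6849,-4.1689) (cross=-29.818)
ex = (C−B)/|BC| = (0.7697,-0.6384); ey = (0.6384,0.7697)
P = B + 1.27·ex + -2.81·ey = (2.0200,-3.9503)

2.02 -3.95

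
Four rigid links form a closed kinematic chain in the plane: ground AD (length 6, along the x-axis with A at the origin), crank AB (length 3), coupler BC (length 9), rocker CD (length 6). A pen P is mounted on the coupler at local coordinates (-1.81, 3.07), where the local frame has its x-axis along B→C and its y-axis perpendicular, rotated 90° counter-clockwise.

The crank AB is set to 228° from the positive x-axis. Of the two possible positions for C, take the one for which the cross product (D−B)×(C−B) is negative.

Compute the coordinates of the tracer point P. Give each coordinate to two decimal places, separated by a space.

-2.37 1.32

A=(0,0), D=(6.00,0)
B = A + 3.00·(cos228°, sin228°) = (-2.0074, -2.2294)
|BD| = 8.3120
circle(B,9.00) ∩ circle(D,6.00): a=6.8629, h=5.8224
  candidates: C₊=(3.0424,5.2204) cross=48.396; C₋=(6.1657,-5.9977) cross=-48.396
  mode - wants cross < 0 → take C=(6.1657,-5.9977) (cross=-48.396)
ex = (C−B)/|BC| = (0.9081,-0.4187); ey = (0.4187,0.9081)
P = B + -1.81·ex + 3.07·ey = (-2.3657,1.3164)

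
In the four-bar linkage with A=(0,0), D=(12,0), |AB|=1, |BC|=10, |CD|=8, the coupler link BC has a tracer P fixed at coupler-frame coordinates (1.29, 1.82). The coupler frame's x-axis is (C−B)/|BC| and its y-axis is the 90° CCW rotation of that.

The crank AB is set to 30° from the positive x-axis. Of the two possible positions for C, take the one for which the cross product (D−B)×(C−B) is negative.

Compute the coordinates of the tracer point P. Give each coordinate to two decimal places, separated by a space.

A=(0,0), D=(12.00,0)
B = A + 1.00·(cos30°, sin30°) = (0.8660, 0.5000)
|BD| = 11.1452
circle(B,10.00) ∩ circle(D,8.00): a=7.1876, h=6.9525
  candidates: C₊=(8.3583,7.1231) cross=77.487; C₋=(7.7345,-6.7680) cross=-77.487
  mode - wants cross < 0 → take C=(7.7345,-6.7680) (cross=-77.487)
ex = (C−B)/|BC| = (0.6868,-0.7268); ey = (0.7268,0.6868)
P = B + 1.29·ex + 1.82·ey = (3.0748,0.8125)

3.07 0.81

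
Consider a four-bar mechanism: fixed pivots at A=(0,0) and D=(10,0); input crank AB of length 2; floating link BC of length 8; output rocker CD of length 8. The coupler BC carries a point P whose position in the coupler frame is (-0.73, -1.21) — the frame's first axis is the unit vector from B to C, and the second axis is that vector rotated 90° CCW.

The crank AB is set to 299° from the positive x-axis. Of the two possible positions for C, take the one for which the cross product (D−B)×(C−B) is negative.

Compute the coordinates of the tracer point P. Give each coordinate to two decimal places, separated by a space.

-0.40 -2.11

A=(0,0), D=(10.00,0)
B = A + 2.00·(cos299°, sin299°) = (0.9696, -1.7492)
|BD| = 9.1982
circle(B,8.00) ∩ circle(D,8.00): a=4.5991, h=6.5458
  candidates: C₊=(4.2400,5.5518) cross=60.210; C₋=(6.7296,-7.3010) cross=-60.210
  mode - wants cross < 0 → take C=(6.7296,-7.3010) (cross=-60.210)
ex = (C−B)/|BC| = (0.7200,-0.6940); ey = (0.6940,0.7200)
P = B + -0.73·ex + -1.21·ey = (-0.3957,-2.1138)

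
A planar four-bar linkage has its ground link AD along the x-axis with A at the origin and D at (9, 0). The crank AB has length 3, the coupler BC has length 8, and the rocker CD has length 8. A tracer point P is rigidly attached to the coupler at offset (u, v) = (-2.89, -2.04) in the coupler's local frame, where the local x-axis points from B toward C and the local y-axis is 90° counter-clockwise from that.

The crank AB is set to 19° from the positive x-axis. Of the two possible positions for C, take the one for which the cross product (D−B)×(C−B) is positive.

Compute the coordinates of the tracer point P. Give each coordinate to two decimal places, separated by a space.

3.04 -2.56

A=(0,0), D=(9.00,0)
B = A + 3.00·(cos19°, sin19°) = (2.8366, 0.9767)
|BD| = 6.2404
circle(B,8.00) ∩ circle(D,8.00): a=3.1202, h=7.3664
  candidates: C₊=(7.0712,7.7640) cross=45.969; C₋=(4.7653,-6.7873) cross=-45.969
  mode + wants cross > 0 → take C=(7.0712,7.7640) (cross=45.969)
ex = (C−B)/|BC| = (0.5293,0.8484); ey = (-0.8484,0.5293)
P = B + -2.89·ex + -2.04·ey = (3.0375,-2.5551)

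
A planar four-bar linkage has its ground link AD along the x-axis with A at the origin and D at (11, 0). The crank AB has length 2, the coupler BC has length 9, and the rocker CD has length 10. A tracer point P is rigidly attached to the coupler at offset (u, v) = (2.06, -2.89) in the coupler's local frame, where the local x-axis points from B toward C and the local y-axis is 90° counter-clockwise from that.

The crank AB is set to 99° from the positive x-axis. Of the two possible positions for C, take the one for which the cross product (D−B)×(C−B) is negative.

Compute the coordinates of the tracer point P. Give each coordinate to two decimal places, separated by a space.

A=(0,0), D=(11.00,0)
B = A + 2.00·(cos99°, sin99°) = (-0.3129, 1.9754)
|BD| = 11.4840
circle(B,9.00) ∩ circle(D,10.00): a=4.9148, h=7.5396
  candidates: C₊=(5.8255,8.5572) cross=86.585; C₋=(3.2318,-6.2972) cross=-86.585
  mode - wants cross < 0 → take C=(3.2318,-6.2972) (cross=-86.585)
ex = (C−B)/|BC| = (0.3938,-0.9192); ey = (0.9192,0.3938)
P = B + 2.06·ex + -2.89·ey = (-2.1580,-1.0563)

-2.16 -1.06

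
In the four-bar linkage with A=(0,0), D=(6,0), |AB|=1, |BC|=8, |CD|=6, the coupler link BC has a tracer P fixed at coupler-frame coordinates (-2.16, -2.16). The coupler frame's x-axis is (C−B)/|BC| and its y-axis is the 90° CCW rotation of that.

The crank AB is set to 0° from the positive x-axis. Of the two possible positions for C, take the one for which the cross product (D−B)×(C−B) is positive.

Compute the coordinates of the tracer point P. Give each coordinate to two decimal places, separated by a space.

1.19 -3.05

A=(0,0), D=(6.00,0)
B = A + 1.00·(cos0°, sin0°) = (1.0000, 0.0000)
|BD| = 5.0000
circle(B,8.00) ∩ circle(D,6.00): a=5.3000, h=5.9925
  candidates: C₊=(6.3000,5.9925) cross=29.962; C₋=(6.3000,-5.9925) cross=-29.962
  mode + wants cross > 0 → take C=(6.3000,5.9925) (cross=29.962)
ex = (C−B)/|BC| = (0.6625,0.7491); ey = (-0.7491,0.6625)
P = B + -2.16·ex + -2.16·ey = (1.1870,-3.0490)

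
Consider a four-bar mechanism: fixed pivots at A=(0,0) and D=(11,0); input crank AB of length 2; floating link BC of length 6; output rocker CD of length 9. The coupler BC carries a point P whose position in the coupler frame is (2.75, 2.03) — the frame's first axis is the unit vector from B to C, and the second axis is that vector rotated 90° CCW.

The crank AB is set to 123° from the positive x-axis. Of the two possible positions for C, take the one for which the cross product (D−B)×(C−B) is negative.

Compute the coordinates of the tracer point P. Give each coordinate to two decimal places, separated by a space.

2.19 0.72

A=(0,0), D=(11.00,0)
B = A + 2.00·(cos123°, sin123°) = (-1.0893, 1.6773)
|BD| = 12.2051
circle(B,6.00) ∩ circle(D,9.00): a=4.2590, h=4.2262
  candidates: C₊=(3.7102,5.2781) cross=51.581; C₋=(2.5486,-3.0940) cross=-51.581
  mode - wants cross < 0 → take C=(2.5486,-3.0940) (cross=-51.581)
ex = (C−B)/|BC| = (0.6063,-0.7952); ey = (0.7952,0.6063)
P = B + 2.75·ex + 2.03·ey = (2.1924,0.7213)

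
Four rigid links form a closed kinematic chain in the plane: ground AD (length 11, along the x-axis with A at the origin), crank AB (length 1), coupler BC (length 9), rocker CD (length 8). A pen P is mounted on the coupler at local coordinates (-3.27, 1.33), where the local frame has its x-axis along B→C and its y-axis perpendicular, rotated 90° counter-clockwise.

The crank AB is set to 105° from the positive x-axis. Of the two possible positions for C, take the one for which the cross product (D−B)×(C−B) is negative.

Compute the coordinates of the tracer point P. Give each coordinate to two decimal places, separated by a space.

A=(0,0), D=(11.00,0)
B = A + 1.00·(cos105°, sin105°) = (-0.2588, 0.9659)
|BD| = 11.3002
circle(B,9.00) ∩ circle(D,8.00): a=6.4023, h=6.3254
  candidates: C₊=(6.6607,6.7209) cross=71.478; C₋=(5.5794,-5.8836) cross=-71.478
  mode - wants cross < 0 → take C=(5.5794,-5.8836) (cross=-71.478)
ex = (C−B)/|BC| = (0.6487,-0.7611); ey = (0.7611,0.6487)
P = B + -3.27·ex + 1.33·ey = (-1.3678,4.3173)

-1.37 4.32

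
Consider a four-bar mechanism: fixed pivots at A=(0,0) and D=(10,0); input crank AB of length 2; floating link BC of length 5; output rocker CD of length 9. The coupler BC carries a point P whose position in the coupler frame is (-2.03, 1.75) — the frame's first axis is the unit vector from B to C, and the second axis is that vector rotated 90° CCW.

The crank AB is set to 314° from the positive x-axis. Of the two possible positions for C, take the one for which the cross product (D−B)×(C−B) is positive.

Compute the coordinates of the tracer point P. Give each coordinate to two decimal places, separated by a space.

A=(0,0), D=(10.00,0)
B = A + 2.00·(cos314°, sin314°) = (1.3893, -1.4387)
|BD| = 8.7300
circle(B,5.00) ∩ circle(D,9.00): a=1.1577, h=4.8641
  candidates: C₊=(1.7296,3.5497) cross=42.464; C₋=(3.3328,-6.0455) cross=-42.464
  mode + wants cross > 0 → take C=(1.7296,3.5497) (cross=42.464)
ex = (C−B)/|BC| = (0.0681,0.9977); ey = (-0.9977,0.0681)
P = B + -2.03·ex + 1.75·ey = (-0.4948,-3.3449)

-0.49 -3.34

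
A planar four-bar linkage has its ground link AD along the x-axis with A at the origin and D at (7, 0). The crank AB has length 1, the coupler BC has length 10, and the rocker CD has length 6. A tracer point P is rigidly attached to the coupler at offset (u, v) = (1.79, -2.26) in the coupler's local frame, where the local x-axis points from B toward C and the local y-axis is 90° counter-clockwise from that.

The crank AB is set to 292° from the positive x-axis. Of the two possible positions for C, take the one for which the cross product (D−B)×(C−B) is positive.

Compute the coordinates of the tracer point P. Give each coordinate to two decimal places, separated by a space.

A=(0,0), D=(7.00,0)
B = A + 1.00·(cos292°, sin292°) = (0.3746, -0.9272)
|BD| = 6.6900
circle(B,10.00) ∩ circle(D,6.00): a=8.1283, h=5.8251
  candidates: C₊=(7.6171,5.9682) cross=38.969; C₋=(9.2317,-5.5695) cross=-38.969
  mode + wants cross > 0 → take C=(7.6171,5.9682) (cross=38.969)
ex = (C−B)/|BC| = (0.7243,0.6895); ey = (-0.6895,0.7243)
P = B + 1.79·ex + -2.26·ey = (3.2294,-1.3297)

3.23 -1.33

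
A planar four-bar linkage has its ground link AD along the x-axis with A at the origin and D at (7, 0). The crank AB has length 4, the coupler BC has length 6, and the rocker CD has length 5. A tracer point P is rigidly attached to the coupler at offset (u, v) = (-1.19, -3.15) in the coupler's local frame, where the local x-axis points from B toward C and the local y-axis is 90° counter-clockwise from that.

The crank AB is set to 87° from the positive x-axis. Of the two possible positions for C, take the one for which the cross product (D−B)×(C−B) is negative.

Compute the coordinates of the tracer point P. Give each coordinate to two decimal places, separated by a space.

-3.16 4.03

A=(0,0), D=(7.00,0)
B = A + 4.00·(cos87°, sin87°) = (0.2093, 3.9945)
|BD| = 7.8784
circle(B,6.00) ∩ circle(D,5.00): a=4.6373, h=3.8073
  candidates: C₊=(6.1368,4.9249) cross=29.995; C₋=(2.2760,-1.6383) cross=-29.995
  mode - wants cross < 0 → take C=(2.2760,-1.6383) (cross=-29.995)
ex = (C−B)/|BC| = (0.3444,-0.9388); ey = (0.9388,0.3444)
P = B + -1.19·ex + -3.15·ey = (-3.1578,4.0267)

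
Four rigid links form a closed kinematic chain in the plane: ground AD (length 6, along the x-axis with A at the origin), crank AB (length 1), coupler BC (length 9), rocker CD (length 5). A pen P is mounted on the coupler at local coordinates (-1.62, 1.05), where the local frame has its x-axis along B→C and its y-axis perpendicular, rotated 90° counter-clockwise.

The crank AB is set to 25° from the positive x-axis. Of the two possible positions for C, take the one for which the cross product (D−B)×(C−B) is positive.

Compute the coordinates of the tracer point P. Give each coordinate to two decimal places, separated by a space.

A=(0,0), D=(6.00,0)
B = A + 1.00·(cos25°, sin25°) = (0.9063, 0.4226)
|BD| = 5.1112
circle(B,9.00) ∩ circle(D,5.00): a=8.0338, h=4.0569
  candidates: C₊=(9.2480,3.8014) cross=20.736; C₋=(8.5771,-4.2847) cross=-20.736
  mode + wants cross > 0 → take C=(9.2480,3.8014) (cross=20.736)
ex = (C−B)/|BC| = (0.9269,0.3754); ey = (-0.3754,0.9269)
P = B + -1.62·ex + 1.05·ey = (-0.9894,0.7876)

-0.99 0.79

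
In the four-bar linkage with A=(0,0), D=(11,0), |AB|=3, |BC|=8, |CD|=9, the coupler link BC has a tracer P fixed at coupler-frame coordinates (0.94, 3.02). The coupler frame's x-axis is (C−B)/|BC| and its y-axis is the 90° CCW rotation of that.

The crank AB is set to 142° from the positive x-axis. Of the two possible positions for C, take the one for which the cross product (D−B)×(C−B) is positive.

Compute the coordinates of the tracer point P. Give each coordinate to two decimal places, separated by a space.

-3.18 4.90

A=(0,0), D=(11.00,0)
B = A + 3.00·(cos142°, sin142°) = (-2.3640, 1.8470)
|BD| = 13.4911
circle(B,8.00) ∩ circle(D,9.00): a=6.1155, h=5.1576
  candidates: C₊=(4.4000,6.1188) cross=69.582; C₋=(2.9878,-4.0993) cross=-69.582
  mode + wants cross > 0 → take C=(4.4000,6.1188) (cross=69.582)
ex = (C−B)/|BC| = (0.8455,0.5340); ey = (-0.5340,0.8455)
P = B + 0.94·ex + 3.02·ey = (-3.1819,4.9023)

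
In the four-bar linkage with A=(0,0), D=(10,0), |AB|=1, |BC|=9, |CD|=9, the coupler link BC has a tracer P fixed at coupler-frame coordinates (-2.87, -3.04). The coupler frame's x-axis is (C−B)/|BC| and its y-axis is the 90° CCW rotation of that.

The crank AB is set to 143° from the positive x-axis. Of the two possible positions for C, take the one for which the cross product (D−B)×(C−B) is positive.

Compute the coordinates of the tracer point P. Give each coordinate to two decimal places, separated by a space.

-0.32 -3.55

A=(0,0), D=(10.00,0)
B = A + 1.00·(cos143°, sin143°) = (-0.7986, 0.6018)
|BD| = 10.8154
circle(B,9.00) ∩ circle(D,9.00): a=5.4077, h=7.1942
  candidates: C₊=(5.0010,7.4840) cross=77.808; C₋=(4.2004,-6.8822) cross=-77.808
  mode + wants cross > 0 → take C=(5.0010,7.4840) (cross=77.808)
ex = (C−B)/|BC| = (0.6444,0.7647); ey = (-0.7647,0.6444)
P = B + -2.87·ex + -3.04·ey = (-0.3234,-3.5518)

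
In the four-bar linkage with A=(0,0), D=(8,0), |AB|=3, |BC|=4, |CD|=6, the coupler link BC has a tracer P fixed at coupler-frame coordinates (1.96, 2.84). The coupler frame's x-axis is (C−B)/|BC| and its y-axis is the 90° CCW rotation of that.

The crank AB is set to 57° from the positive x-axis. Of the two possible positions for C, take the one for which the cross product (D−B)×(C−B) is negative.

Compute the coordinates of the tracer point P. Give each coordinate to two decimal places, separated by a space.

A=(0,0), D=(8.00,0)
B = A + 3.00·(cos57°, sin57°) = (1.6339, 2.5160)
|BD| = 6.8452
circle(B,4.00) ∩ circle(D,6.00): a=1.9618, h=3.4859
  candidates: C₊=(4.7396,5.0369) cross=23.862; C₋=(2.1771,-1.4469) cross=-23.862
  mode - wants cross < 0 → take C=(2.1771,-1.4469) (cross=-23.862)
ex = (C−B)/|BC| = (0.1358,-0.9907); ey = (0.9907,0.1358)
P = B + 1.96·ex + 2.84·ey = (4.7138,0.9598)

4.71 0.96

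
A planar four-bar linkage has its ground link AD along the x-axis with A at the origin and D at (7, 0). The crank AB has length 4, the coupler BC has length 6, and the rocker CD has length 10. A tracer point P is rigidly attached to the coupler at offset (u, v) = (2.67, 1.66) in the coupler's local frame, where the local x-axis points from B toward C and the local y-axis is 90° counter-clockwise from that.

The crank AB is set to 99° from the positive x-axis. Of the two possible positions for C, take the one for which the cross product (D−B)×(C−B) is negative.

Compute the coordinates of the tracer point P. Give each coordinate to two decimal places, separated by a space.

A=(0,0), D=(7.00,0)
B = A + 4.00·(cos99°, sin99°) = (-0.6257, 3.9508)
|BD| = 8.5884
circle(B,6.00) ∩ circle(D,10.00): a=0.5682, h=5.9730
  candidates: C₊=(2.6265,8.9929) cross=51.299; C₋=(-2.8689,-1.6142) cross=-51.299
  mode - wants cross < 0 → take C=(-2.8689,-1.6142) (cross=-51.299)
ex = (C−B)/|BC| = (-0.3739,-0.9275); ey = (0.9275,-0.3739)
P = B + 2.67·ex + 1.66·ey = (-0.0843,0.8538)

-0.08 0.85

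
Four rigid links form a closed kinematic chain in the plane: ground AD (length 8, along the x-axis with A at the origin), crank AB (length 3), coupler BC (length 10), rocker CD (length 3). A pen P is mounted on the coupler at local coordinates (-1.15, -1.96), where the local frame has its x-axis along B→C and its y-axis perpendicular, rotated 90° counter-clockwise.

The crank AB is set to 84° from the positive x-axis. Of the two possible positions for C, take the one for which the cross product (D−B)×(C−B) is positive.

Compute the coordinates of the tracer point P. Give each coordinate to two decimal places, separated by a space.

A=(0,0), D=(8.00,0)
B = A + 3.00·(cos84°, sin84°) = (0.3136, 2.9836)
|BD| = 8.2452
circle(B,10.00) ∩ circle(D,3.00): a=9.6410, h=2.6555
  candidates: C₊=(10.2621,1.9705) cross=21.895; C₋=(8.3403,-2.9806) cross=-21.895
  mode + wants cross > 0 → take C=(10.2621,1.9705) (cross=21.895)
ex = (C−B)/|BC| = (0.9949,-0.1013); ey = (0.1013,0.9949)
P = B + -1.15·ex + -1.96·ey = (-1.0291,1.1502)

-1.03 1.15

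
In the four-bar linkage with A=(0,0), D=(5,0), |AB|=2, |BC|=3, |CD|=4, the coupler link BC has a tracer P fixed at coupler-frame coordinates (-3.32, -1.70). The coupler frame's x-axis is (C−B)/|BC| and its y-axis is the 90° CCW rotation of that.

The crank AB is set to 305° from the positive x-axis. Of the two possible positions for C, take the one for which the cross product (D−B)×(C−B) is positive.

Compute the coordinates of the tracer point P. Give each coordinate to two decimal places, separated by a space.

2.75 -5.01

A=(0,0), D=(5.00,0)
B = A + 2.00·(cos305°, sin305°) = (1.1472, -1.6383)
|BD| = 4.1867
circle(B,3.00) ∩ circle(D,4.00): a=1.2574, h=2.7238
  candidates: C₊=(1.2384,1.3603) cross=11.404; C₋=(3.3701,-3.6529) cross=-11.404
  mode + wants cross > 0 → take C=(1.2384,1.3603) (cross=11.404)
ex = (C−B)/|BC| = (0.0304,0.9995); ey = (-0.9995,0.0304)
P = B + -3.32·ex + -1.70·ey = (2.7454,-5.0085)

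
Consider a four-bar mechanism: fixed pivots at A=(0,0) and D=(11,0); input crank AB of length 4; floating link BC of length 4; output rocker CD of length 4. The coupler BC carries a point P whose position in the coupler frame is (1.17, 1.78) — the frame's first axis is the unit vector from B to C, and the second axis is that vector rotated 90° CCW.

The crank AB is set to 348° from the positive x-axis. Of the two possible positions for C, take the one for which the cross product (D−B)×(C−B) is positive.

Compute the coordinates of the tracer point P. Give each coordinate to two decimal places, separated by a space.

3.90 1.30

A=(0,0), D=(11.00,0)
B = A + 4.00·(cos348°, sin348°) = (3.9126, -0.8316)
|BD| = 7.1360
circle(B,4.00) ∩ circle(D,4.00): a=3.5680, h=1.8081
  candidates: C₊=(7.2456,1.3800) cross=12.903; C₋=(7.6670,-2.2116) cross=-12.903
  mode + wants cross > 0 → take C=(7.2456,1.3800) (cross=12.903)
ex = (C−B)/|BC| = (0.8332,0.5529); ey = (-0.5529,0.8332)
P = B + 1.17·ex + 1.78·ey = (3.9033,1.2984)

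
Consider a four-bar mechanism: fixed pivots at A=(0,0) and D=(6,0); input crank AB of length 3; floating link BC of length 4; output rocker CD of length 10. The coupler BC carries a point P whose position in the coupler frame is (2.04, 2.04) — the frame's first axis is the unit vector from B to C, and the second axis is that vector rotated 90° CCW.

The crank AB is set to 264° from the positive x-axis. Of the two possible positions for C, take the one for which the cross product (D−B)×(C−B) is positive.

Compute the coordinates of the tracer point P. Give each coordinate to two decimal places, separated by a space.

-3.03 -3.94

A=(0,0), D=(6.00,0)
B = A + 3.00·(cos264°, sin264°) = (-0.3136, -2.9836)
|BD| = 6.9831
circle(B,4.00) ∩ circle(D,10.00): a=-2.5230, h=3.1039
  candidates: C₊=(-3.9209,-1.2552) cross=21.675; C₋=(-1.2686,-6.8679) cross=-21.675
  mode + wants cross > 0 → take C=(-3.9209,-1.2552) (cross=21.675)
ex = (C−B)/|BC| = (-0.9018,0.4321); ey = (-0.4321,-0.9018)
P = B + 2.04·ex + 2.04·ey = (-3.0348,-3.9418)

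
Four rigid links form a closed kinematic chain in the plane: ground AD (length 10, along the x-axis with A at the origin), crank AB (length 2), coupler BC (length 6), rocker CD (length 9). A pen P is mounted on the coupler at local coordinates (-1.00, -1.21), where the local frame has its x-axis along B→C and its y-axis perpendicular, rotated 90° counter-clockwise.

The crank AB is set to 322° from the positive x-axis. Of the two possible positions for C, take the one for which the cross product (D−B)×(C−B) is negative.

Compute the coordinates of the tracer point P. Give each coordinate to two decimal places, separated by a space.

A=(0,0), D=(10.00,0)
B = A + 2.00·(cos322°, sin322°) = (1.5760, -1.2313)
|BD| = 8.5135
circle(B,6.00) ∩ circle(D,9.00): a=1.6139, h=5.7789
  candidates: C₊=(2.3371,4.7202) cross=49.198; C₋=(4.0087,-6.7160) cross=-49.198
  mode - wants cross < 0 → take C=(4.0087,-6.7160) (cross=-49.198)
ex = (C−B)/|BC| = (0.4055,-0.9141); ey = (0.9141,0.4055)
P = B + -1.00·ex + -1.21·ey = (0.0645,-0.8078)

0.06 -0.81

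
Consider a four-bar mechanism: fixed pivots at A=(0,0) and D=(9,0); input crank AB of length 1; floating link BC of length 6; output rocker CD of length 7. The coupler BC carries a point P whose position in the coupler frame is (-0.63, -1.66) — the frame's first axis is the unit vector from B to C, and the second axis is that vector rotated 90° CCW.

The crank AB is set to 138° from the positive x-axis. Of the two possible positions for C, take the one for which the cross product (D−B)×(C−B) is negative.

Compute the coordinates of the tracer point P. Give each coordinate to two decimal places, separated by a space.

-2.41 0.06

A=(0,0), D=(9.00,0)
B = A + 1.00·(cos138°, sin138°) = (-0.7431, 0.6691)
|BD| = 9.7661
circle(B,6.00) ∩ circle(D,7.00): a=4.2175, h=4.2677
  candidates: C₊=(3.7568,4.6378) cross=41.678; C₋=(3.1720,-3.8775) cross=-41.678
  mode - wants cross < 0 → take C=(3.1720,-3.8775) (cross=-41.678)
ex = (C−B)/|BC| = (0.6525,-0.7578); ey = (0.7578,0.6525)
P = B + -0.63·ex + -1.66·ey = (-2.4121,0.0633)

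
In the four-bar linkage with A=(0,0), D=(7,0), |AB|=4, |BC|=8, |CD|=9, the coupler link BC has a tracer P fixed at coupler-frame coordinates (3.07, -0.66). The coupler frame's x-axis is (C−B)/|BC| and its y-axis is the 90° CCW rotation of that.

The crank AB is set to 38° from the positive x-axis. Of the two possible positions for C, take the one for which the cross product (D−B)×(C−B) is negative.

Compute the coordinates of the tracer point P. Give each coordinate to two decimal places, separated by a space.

A=(0,0), D=(7.00,0)
B = A + 4.00·(cos38°, sin38°) = (3.1520, 2.4626)
|BD| = 4.5685
circle(B,8.00) ∩ circle(D,9.00): a=0.4237, h=7.9888
  candidates: C₊=(7.8152,8.9630) cross=36.497; C₋=(-0.7974,-4.4945) cross=-36.497
  mode - wants cross < 0 → take C=(-0.7974,-4.4945) (cross=-36.497)
ex = (C−B)/|BC| = (-0.4937,-0.8696); ey = (0.8696,-0.4937)
P = B + 3.07·ex + -0.66·ey = (1.0625,0.1187)

1.06 0.12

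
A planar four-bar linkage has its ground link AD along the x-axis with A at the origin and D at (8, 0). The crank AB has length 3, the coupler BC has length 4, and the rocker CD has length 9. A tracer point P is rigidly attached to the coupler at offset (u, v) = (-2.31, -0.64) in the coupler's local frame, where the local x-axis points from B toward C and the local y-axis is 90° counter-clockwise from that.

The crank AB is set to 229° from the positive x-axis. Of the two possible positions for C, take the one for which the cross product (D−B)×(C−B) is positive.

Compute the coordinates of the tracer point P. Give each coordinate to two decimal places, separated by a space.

A=(0,0), D=(8.00,0)
B = A + 3.00·(cos229°, sin229°) = (-1.9682, -2.2641)
|BD| = 10.2221
circle(B,4.00) ∩ circle(D,9.00): a=1.9316, h=3.5027
  candidates: C₊=(-0.8603,1.5794) cross=35.805; C₋=(0.6913,-5.2520) cross=-35.805
  mode + wants cross > 0 → take C=(-0.8603,1.5794) (cross=35.805)
ex = (C−B)/|BC| = (0.2770,0.9609); ey = (-0.9609,0.2770)
P = B + -2.31·ex + -0.64·ey = (-1.9930,-4.6610)

-1.99 -4.66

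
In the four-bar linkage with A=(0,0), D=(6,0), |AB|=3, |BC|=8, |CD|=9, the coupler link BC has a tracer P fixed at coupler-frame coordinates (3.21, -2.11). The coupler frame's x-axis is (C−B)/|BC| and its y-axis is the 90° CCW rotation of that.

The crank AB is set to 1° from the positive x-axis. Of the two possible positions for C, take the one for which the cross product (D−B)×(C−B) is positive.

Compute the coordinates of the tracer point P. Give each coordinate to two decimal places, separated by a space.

A=(0,0), D=(6.00,0)
B = A + 3.00·(cos1°, sin1°) = (2.9995, 0.0524)
|BD| = 3.0009
circle(B,8.00) ∩ circle(D,9.00): a=-1.3320, h=7.8883
  candidates: C₊=(1.8054,7.9627) cross=23.672; C₋=(1.5301,-7.8115) cross=-23.672
  mode + wants cross > 0 → take C=(1.8054,7.9627) (cross=23.672)
ex = (C−B)/|BC| = (-0.1493,0.9888); ey = (-0.9888,-0.1493)
P = B + 3.21·ex + -2.11·ey = (4.6067,3.5414)

4.61 3.54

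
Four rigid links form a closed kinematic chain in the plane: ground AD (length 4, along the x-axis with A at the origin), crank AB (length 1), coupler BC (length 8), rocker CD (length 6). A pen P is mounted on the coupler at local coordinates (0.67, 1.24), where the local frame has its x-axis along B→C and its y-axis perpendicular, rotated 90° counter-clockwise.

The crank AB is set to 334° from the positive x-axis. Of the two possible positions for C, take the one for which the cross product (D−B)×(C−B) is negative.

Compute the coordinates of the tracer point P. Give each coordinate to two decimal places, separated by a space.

A=(0,0), D=(4.00,0)
B = A + 1.00·(cos334°, sin334°) = (0.8988, -0.4384)
|BD| = 3.1320
circle(B,8.00) ∩ circle(D,6.00): a=6.0360, h=5.2505
  candidates: C₊=(6.1405,5.6052) cross=16.445; C₋=(7.6102,-4.7923) cross=-16.445
  mode - wants cross < 0 → take C=(7.6102,-4.7923) (cross=-16.445)
ex = (C−B)/|BC| = (0.8389,-0.5442); ey = (0.5442,0.8389)
P = B + 0.67·ex + 1.24·ey = (2.1357,0.2373)

2.14 0.24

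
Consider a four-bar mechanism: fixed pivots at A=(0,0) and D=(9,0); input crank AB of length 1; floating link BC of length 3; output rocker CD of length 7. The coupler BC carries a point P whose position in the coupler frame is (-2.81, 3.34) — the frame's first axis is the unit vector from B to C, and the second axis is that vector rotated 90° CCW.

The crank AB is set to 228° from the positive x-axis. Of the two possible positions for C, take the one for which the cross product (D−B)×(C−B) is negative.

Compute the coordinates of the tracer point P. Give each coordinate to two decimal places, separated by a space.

A=(0,0), D=(9.00,0)
B = A + 1.00·(cos228°, sin228°) = (-0.6691, -0.7431)
|BD| = 9.6976
circle(B,3.00) ∩ circle(D,7.00): a=2.7865, h=1.1116
  candidates: C₊=(2.0240,0.5787) cross=10.780; C₋=(2.1943,-1.6379) cross=-10.780
  mode - wants cross < 0 → take C=(2.1943,-1.6379) (cross=-10.780)
ex = (C−B)/|BC| = (0.9545,-0.2983); ey = (0.2983,0.9545)
P = B + -2.81·ex + 3.34·ey = (-2.3551,3.2829)

-2.36 3.28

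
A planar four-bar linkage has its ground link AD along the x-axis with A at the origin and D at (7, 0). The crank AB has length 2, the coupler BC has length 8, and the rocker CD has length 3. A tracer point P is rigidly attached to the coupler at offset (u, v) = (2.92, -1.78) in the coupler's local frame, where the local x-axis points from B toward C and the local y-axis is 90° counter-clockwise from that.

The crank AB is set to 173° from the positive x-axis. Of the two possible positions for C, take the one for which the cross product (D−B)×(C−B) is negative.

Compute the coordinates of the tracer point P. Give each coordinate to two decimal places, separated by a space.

0.11 -2.46

A=(0,0), D=(7.00,0)
B = A + 2.00·(cos173°, sin173°) = (-1.9851, 0.2437)
|BD| = 8.9884
circle(B,8.00) ∩ circle(D,3.00): a=7.5537, h=2.6347
  candidates: C₊=(5.6373,2.6726) cross=23.682; C₋=(5.4944,-2.5948) cross=-23.682
  mode - wants cross < 0 → take C=(5.4944,-2.5948) (cross=-23.682)
ex = (C−B)/|BC| = (0.9349,-0.3548); ey = (0.3548,0.9349)
P = B + 2.92·ex + -1.78·ey = (0.1133,-2.4565)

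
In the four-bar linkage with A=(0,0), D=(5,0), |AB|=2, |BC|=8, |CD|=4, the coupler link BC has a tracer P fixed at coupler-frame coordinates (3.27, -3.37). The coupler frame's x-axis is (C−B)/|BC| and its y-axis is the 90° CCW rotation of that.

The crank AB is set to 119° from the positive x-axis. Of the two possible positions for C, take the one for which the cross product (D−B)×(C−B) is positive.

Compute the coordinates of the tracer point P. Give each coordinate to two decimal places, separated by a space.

2.98 -0.79

A=(0,0), D=(5.00,0)
B = A + 2.00·(cos119°, sin119°) = (-0.9696, 1.7492)
|BD| = 6.2206
circle(B,8.00) ∩ circle(D,4.00): a=6.9684, h=3.9295
  candidates: C₊=(6.8226,3.5606) cross=24.444; C₋=(4.6127,-3.9812) cross=-24.444
  mode + wants cross > 0 → take C=(6.8226,3.5606) (cross=24.444)
ex = (C−B)/|BC| = (0.9740,0.2264); ey = (-0.2264,0.9740)
P = B + 3.27·ex + -3.37·ey = (2.9785,-0.7928)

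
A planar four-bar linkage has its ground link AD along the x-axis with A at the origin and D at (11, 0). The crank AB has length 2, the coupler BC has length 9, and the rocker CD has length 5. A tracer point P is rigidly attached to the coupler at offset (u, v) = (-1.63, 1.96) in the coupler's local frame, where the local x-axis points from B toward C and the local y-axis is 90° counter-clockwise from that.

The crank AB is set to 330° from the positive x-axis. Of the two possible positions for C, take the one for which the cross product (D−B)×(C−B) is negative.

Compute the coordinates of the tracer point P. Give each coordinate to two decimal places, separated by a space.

A=(0,0), D=(11.00,0)
B = A + 2.00·(cos330°, sin330°) = (1.7321, -1.0000)
|BD| = 9.3217
circle(B,9.00) ∩ circle(D,5.00): a=7.6646, h=4.7174
  candidates: C₊=(8.8464,4.5124) cross=43.974; C₋=(9.8585,-4.8680) cross=-43.974
  mode - wants cross < 0 → take C=(9.8585,-4.8680) (cross=-43.974)
ex = (C−B)/|BC| = (0.9029,-0.4298); ey = (0.4298,0.9029)
P = B + -1.63·ex + 1.96·ey = (1.1026,1.4703)

1.10 1.47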